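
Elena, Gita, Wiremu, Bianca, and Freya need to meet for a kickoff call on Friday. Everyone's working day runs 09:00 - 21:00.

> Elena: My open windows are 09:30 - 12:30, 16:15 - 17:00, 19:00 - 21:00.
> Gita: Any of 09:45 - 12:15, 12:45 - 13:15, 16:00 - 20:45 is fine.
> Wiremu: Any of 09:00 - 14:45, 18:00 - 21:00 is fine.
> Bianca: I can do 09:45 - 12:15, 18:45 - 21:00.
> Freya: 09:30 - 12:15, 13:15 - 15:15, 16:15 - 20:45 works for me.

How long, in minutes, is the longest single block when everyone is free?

Elena ∩ Gita: 09:45-12:15, 16:15-17:00, 19:00-20:45.
Elena ∩ Gita ∩ Wiremu: 09:45-12:15, 19:00-20:45.
Elena ∩ Gita ∩ Wiremu ∩ Bianca: 09:45-12:15, 19:00-20:45.
Elena ∩ Gita ∩ Wiremu ∩ Bianca ∩ Freya: 09:45-12:15, 19:00-20:45.
The longest is 09:45-12:15 at 150 minutes.

150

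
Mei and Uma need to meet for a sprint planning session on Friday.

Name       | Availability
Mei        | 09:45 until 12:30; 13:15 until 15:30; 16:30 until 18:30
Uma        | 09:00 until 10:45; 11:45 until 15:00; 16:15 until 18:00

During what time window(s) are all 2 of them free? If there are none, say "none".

Mei ∩ Uma: 09:45-10:45, 11:45-12:30, 13:15-15:00, 16:30-18:00.
Those are the intersection windows.

09:45-10:45, 11:45-12:30, 13:15-15:00, 16:30-18:00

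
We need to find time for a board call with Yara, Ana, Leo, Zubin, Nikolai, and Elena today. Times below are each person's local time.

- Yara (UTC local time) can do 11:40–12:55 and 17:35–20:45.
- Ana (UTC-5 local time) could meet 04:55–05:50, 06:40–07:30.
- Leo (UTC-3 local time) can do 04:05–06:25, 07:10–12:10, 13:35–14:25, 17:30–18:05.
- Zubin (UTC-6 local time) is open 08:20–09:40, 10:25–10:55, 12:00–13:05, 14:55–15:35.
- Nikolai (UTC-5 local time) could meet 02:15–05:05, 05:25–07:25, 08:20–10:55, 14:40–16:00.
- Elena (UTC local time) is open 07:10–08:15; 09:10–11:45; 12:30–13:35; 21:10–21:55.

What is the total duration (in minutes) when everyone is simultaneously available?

0

Yara in UTC: 11:40-12:55, 17:35-20:45.
Ana in UTC: 09:55-10:50, 11:40-12:30 (add 5h to convert from UTC-5).
Leo in UTC: 07:05-09:25, 10:10-15:10, 16:35-17:25, 20:30-21:05 (add 3h to convert from UTC-3).
Zubin in UTC: 14:20-15:40, 16:25-16:55, 18:00-19:05, 20:55-21:35 (add 6h to convert from UTC-6).
Nikolai in UTC: 07:15-10:05, 10:25-12:25, 13:20-15:55, 19:40-21:00 (add 5h to convert from UTC-5).
Elena in UTC: 07:10-08:15, 09:10-11:45, 12:30-13:35, 21:10-21:55.
Yara ∩ Ana: 11:40-12:30.
Yara ∩ Ana ∩ Leo: 11:40-12:30.
Yara ∩ Ana ∩ Leo ∩ Zubin: ∅.
Yara ∩ Ana ∩ Leo ∩ Zubin ∩ Nikolai: ∅.
Yara ∩ Ana ∩ Leo ∩ Zubin ∩ Nikolai ∩ Elena: ∅.
There is no time when everyone is free.
There is no common window, so the total is 0 minutes.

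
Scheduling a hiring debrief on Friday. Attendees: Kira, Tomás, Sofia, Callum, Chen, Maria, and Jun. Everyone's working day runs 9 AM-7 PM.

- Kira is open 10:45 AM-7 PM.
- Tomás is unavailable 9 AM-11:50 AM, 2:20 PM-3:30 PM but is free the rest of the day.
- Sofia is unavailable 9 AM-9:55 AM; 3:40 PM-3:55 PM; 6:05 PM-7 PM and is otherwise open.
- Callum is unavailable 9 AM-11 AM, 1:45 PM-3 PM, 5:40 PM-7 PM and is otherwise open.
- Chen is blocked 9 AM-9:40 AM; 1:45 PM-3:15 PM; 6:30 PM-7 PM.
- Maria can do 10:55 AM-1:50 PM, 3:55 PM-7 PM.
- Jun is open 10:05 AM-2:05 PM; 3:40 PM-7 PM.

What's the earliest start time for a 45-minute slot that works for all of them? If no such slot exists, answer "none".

11:50

Kira free: 10:45-19:00.
Tomás free: 11:50-14:20, 15:30-19:00 (invert busy blocks within the working day).
Sofia free: 09:55-15:40, 15:55-18:05 (invert busy blocks within the working day).
Callum free: 11:00-13:45, 15:00-17:40 (invert busy blocks within the working day).
Chen free: 09:40-13:45, 15:15-18:30 (invert busy blocks within the working day).
Maria free: 10:55-13:50, 15:55-19:00.
Jun free: 10:05-14:05, 15:40-19:00.
Kira ∩ Tomás: 11:50-14:20, 15:30-19:00.
Kira ∩ Tomás ∩ Sofia: 11:50-14:20, 15:30-15:40, 15:55-18:05.
Kira ∩ Tomás ∩ Sofia ∩ Callum: 11:50-13:45, 15:30-15:40, 15:55-17:40.
Kira ∩ Tomás ∩ Sofia ∩ Callum ∩ Chen: 11:50-13:45, 15:30-15:40, 15:55-17:40.
Kira ∩ Tomás ∩ Sofia ∩ Callum ∩ Chen ∩ Maria: 11:50-13:45, 15:55-17:40.
Kira ∩ Tomás ∩ Sofia ∩ Callum ∩ Chen ∩ Maria ∩ Jun: 11:50-13:45, 15:55-17:40.
The first common window of at least 45 minutes is 11:50-13:45, so the earliest start is 11:50.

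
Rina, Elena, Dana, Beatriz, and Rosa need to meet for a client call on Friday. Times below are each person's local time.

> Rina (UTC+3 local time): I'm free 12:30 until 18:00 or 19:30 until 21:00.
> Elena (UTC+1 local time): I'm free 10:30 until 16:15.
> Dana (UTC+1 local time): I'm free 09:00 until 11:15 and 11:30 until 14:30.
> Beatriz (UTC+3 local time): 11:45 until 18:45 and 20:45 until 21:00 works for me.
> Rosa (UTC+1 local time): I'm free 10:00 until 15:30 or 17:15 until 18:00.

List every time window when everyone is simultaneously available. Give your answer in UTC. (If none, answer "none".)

Rina in UTC: 09:30-15:00, 16:30-18:00 (subtract 3h to convert from UTC+3).
Elena in UTC: 09:30-15:15 (subtract 1h to convert from UTC+1).
Dana in UTC: 08:00-10:15, 10:30-13:30 (subtract 1h to convert from UTC+1).
Beatriz in UTC: 08:45-15:45, 17:45-18:00 (subtract 3h to convert from UTC+3).
Rosa in UTC: 09:00-14:30, 16:15-17:00 (subtract 1h to convert from UTC+1).
Rina ∩ Elena: 09:30-15:00.
Rina ∩ Elena ∩ Dana: 09:30-10:15, 10:30-13:30.
Rina ∩ Elena ∩ Dana ∩ Beatriz: 09:30-10:15, 10:30-13:30.
Rina ∩ Elena ∩ Dana ∩ Beatriz ∩ Rosa: 09:30-10:15, 10:30-13:30.

09:30-10:15, 10:30-13:30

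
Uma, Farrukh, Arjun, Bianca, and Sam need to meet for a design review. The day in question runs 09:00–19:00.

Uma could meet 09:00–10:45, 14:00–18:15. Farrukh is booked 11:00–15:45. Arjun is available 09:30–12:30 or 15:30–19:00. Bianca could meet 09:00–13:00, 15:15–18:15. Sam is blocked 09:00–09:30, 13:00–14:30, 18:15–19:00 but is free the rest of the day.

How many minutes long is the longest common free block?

Uma free: 09:00-10:45, 14:00-18:15.
Farrukh free: 09:00-11:00, 15:45-19:00 (invert busy blocks within the working day).
Arjun free: 09:30-12:30, 15:30-19:00.
Bianca free: 09:00-13:00, 15:15-18:15.
Sam free: 09:30-13:00, 14:30-18:15 (invert busy blocks within the working day).
Uma ∩ Farrukh: 09:00-10:45, 15:45-18:15.
Uma ∩ Farrukh ∩ Arjun: 09:30-10:45, 15:45-18:15.
Uma ∩ Farrukh ∩ Arjun ∩ Bianca: 09:30-10:45, 15:45-18:15.
Uma ∩ Farrukh ∩ Arjun ∩ Bianca ∩ Sam: 09:30-10:45, 15:45-18:15.
So the common availability across everyone is 09:30-10:45, 15:45-18:15.
The longest is 15:45-18:15 at 150 minutes.

150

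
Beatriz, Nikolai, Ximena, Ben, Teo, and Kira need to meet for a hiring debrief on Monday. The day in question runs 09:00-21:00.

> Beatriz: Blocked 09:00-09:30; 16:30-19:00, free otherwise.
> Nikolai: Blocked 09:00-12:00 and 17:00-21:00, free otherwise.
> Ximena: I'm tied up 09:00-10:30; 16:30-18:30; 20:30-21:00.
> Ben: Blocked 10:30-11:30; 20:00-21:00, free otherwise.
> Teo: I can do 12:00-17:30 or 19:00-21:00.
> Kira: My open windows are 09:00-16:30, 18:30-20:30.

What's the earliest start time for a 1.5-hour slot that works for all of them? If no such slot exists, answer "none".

Beatriz free: 09:30-16:30, 19:00-21:00 (invert busy blocks within the working day).
Nikolai free: 12:00-17:00 (invert busy blocks within the working day).
Ximena free: 10:30-16:30, 18:30-20:30 (invert busy blocks within the working day).
Ben free: 09:00-10:30, 11:30-20:00 (invert busy blocks within the working day).
Teo free: 12:00-17:30, 19:00-21:00.
Kira free: 09:00-16:30, 18:30-20:30.
Beatriz ∩ Nikolai: 12:00-16:30.
Beatriz ∩ Nikolai ∩ Ximena: 12:00-16:30.
Beatriz ∩ Nikolai ∩ Ximena ∩ Ben: 12:00-16:30.
Beatriz ∩ Nikolai ∩ Ximena ∩ Ben ∩ Teo: 12:00-16:30.
Beatriz ∩ Nikolai ∩ Ximena ∩ Ben ∩ Teo ∩ Kira: 12:00-16:30.
The first common window of at least 90 minutes is 12:00-16:30, so the earliest start is 12:00.

12:00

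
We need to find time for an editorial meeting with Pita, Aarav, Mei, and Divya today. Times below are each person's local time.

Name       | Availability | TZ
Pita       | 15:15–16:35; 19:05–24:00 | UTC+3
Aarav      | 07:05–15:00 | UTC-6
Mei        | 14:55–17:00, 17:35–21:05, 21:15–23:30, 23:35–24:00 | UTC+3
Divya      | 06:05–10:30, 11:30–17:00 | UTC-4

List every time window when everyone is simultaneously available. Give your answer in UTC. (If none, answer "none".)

Pita in UTC: 12:15-13:35, 16:05-21:00 (subtract 3h to convert from UTC+3).
Aarav in UTC: 13:05-21:00 (add 6h to convert from UTC-6).
Mei in UTC: 11:55-14:00, 14:35-18:05, 18:15-20:30, 20:35-21:00 (subtract 3h to convert from UTC+3).
Divya in UTC: 10:05-14:30, 15:30-21:00 (add 4h to convert from UTC-4).
Pita ∩ Aarav: 13:05-13:35, 16:05-21:00.
Pita ∩ Aarav ∩ Mei: 13:05-13:35, 16:05-18:05, 18:15-20:30, 20:35-21:00.
Pita ∩ Aarav ∩ Mei ∩ Divya: 13:05-13:35, 16:05-18:05, 18:15-20:30, 20:35-21:00.
Those are the intersection windows.

13:05-13:35, 16:05-18:05, 18:15-20:30, 20:35-21:00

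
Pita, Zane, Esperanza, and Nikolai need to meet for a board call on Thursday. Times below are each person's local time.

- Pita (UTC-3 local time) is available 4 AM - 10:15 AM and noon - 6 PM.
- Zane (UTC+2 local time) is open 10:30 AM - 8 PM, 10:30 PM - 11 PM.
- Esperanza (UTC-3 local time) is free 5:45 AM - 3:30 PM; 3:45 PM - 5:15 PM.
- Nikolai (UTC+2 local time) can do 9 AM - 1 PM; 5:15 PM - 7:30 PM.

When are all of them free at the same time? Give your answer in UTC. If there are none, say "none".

08:45-11:00, 15:15-17:30

Pita in UTC: 07:00-13:15, 15:00-21:00 (add 3h to convert from UTC-3).
Zane in UTC: 08:30-18:00, 20:30-21:00 (subtract 2h to convert from UTC+2).
Esperanza in UTC: 08:45-18:30, 18:45-20:15 (add 3h to convert from UTC-3).
Nikolai in UTC: 07:00-11:00, 15:15-17:30 (subtract 2h to convert from UTC+2).
Pita ∩ Zane: 08:30-13:15, 15:00-18:00, 20:30-21:00.
Pita ∩ Zane ∩ Esperanza: 08:45-13:15, 15:00-18:00.
Pita ∩ Zane ∩ Esperanza ∩ Nikolai: 08:45-11:00, 15:15-17:30.
Those are the intersection windows.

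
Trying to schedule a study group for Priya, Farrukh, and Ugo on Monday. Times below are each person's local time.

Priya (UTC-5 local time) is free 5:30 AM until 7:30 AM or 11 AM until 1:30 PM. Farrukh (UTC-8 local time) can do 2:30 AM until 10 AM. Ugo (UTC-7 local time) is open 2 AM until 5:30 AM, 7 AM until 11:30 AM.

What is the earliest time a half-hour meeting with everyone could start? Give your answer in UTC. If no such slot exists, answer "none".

10:30

Priya in UTC: 10:30-12:30, 16:00-18:30 (add 5h to convert from UTC-5).
Farrukh in UTC: 10:30-18:00 (add 8h to convert from UTC-8).
Ugo in UTC: 09:00-12:30, 14:00-18:30 (add 7h to convert from UTC-7).
Priya ∩ Farrukh: 10:30-12:30, 16:00-18:00.
Priya ∩ Farrukh ∩ Ugo: 10:30-12:30, 16:00-18:00.
Those are the intersection windows.
The first common window of at least 30 minutes is 10:30-12:30, so the earliest start is 10:30.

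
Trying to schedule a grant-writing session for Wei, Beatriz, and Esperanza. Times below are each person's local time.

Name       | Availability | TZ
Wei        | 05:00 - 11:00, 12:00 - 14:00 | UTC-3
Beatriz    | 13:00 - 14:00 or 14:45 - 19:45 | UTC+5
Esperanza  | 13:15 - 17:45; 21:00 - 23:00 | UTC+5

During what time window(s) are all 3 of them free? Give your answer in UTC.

08:15-09:00, 09:45-12:45

Wei in UTC: 08:00-14:00, 15:00-17:00 (add 3h to convert from UTC-3).
Beatriz in UTC: 08:00-09:00, 09:45-14:45 (subtract 5h to convert from UTC+5).
Esperanza in UTC: 08:15-12:45, 16:00-18:00 (subtract 5h to convert from UTC+5).
Wei ∩ Beatriz: 08:00-09:00, 09:45-14:00.
Wei ∩ Beatriz ∩ Esperanza: 08:15-09:00, 09:45-12:45.
So the common availability across everyone is 08:15-09:00, 09:45-12:45.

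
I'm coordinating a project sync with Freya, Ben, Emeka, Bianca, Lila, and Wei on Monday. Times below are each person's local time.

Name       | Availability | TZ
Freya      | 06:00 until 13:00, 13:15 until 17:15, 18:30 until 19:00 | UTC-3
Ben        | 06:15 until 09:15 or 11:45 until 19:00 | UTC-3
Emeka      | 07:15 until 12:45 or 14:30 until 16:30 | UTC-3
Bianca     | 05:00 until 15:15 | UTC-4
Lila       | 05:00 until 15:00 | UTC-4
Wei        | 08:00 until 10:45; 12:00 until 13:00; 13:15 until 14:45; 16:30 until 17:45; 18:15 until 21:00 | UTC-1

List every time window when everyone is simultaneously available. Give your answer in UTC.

10:15-11:45, 14:45-15:45, 17:30-18:45

Freya in UTC: 09:00-16:00, 16:15-20:15, 21:30-22:00 (add 3h to convert from UTC-3).
Ben in UTC: 09:15-12:15, 14:45-22:00 (add 3h to convert from UTC-3).
Emeka in UTC: 10:15-15:45, 17:30-19:30 (add 3h to convert from UTC-3).
Bianca in UTC: 09:00-19:15 (add 4h to convert from UTC-4).
Lila in UTC: 09:00-19:00 (add 4h to convert from UTC-4).
Wei in UTC: 09:00-11:45, 13:00-14:00, 14:15-15:45, 17:30-18:45, 19:15-22:00 (add 1h to convert from UTC-1).
Freya ∩ Ben: 09:15-12:15, 14:45-16:00, 16:15-20:15, 21:30-22:00.
Freya ∩ Ben ∩ Emeka: 10:15-12:15, 14:45-15:45, 17:30-19:30.
Freya ∩ Ben ∩ Emeka ∩ Bianca: 10:15-12:15, 14:45-15:45, 17:30-19:15.
Freya ∩ Ben ∩ Emeka ∩ Bianca ∩ Lila: 10:15-12:15, 14:45-15:45, 17:30-19:00.
Freya ∩ Ben ∩ Emeka ∩ Bianca ∩ Lila ∩ Wei: 10:15-11:45, 14:45-15:45, 17:30-18:45.
So the common availability across everyone is 10:15-11:45, 14:45-15:45, 17:30-18:45.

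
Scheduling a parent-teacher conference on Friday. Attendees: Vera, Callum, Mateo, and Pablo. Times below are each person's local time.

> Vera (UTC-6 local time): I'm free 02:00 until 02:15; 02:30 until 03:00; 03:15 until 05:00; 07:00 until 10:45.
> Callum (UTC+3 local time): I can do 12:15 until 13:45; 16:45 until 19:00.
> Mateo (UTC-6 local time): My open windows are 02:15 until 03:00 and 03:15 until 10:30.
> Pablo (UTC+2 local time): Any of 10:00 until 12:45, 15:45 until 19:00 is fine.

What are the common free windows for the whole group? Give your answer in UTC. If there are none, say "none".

09:15-10:45, 13:45-16:00

Vera in UTC: 08:00-08:15, 08:30-09:00, 09:15-11:00, 13:00-16:45 (add 6h to convert from UTC-6).
Callum in UTC: 09:15-10:45, 13:45-16:00 (subtract 3h to convert from UTC+3).
Mateo in UTC: 08:15-09:00, 09:15-16:30 (add 6h to convert from UTC-6).
Pablo in UTC: 08:00-10:45, 13:45-17:00 (subtract 2h to convert from UTC+2).
Vera ∩ Callum: 09:15-10:45, 13:45-16:00.
Vera ∩ Callum ∩ Mateo: 09:15-10:45, 13:45-16:00.
Vera ∩ Callum ∩ Mateo ∩ Pablo: 09:15-10:45, 13:45-16:00.
Those are the intersection windows.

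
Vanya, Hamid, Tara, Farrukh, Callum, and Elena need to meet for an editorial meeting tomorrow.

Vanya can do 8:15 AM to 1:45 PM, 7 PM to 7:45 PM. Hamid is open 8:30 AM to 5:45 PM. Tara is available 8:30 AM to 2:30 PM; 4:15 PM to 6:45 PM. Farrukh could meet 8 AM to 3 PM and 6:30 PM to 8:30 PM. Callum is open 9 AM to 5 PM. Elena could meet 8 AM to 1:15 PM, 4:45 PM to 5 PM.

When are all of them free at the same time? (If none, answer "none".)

09:00-13:15

Vanya ∩ Hamid: 08:30-13:45.
Vanya ∩ Hamid ∩ Tara: 08:30-13:45.
Vanya ∩ Hamid ∩ Tara ∩ Farrukh: 08:30-13:45.
Vanya ∩ Hamid ∩ Tara ∩ Farrukh ∩ Callum: 09:00-13:45.
Vanya ∩ Hamid ∩ Tara ∩ Farrukh ∩ Callum ∩ Elena: 09:00-13:15.
So the common availability across everyone is 09:00-13:15.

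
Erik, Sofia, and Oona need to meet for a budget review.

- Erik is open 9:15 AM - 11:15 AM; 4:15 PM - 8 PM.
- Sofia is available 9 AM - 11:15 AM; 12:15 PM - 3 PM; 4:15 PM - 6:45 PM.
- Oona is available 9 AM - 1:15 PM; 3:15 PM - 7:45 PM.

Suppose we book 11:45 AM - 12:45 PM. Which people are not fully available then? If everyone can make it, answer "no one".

Erik: not fully free for 11:45-12:45. Sofia: not fully free for 11:45-12:45. Oona: free for 11:45-12:45.

Erik, Sofia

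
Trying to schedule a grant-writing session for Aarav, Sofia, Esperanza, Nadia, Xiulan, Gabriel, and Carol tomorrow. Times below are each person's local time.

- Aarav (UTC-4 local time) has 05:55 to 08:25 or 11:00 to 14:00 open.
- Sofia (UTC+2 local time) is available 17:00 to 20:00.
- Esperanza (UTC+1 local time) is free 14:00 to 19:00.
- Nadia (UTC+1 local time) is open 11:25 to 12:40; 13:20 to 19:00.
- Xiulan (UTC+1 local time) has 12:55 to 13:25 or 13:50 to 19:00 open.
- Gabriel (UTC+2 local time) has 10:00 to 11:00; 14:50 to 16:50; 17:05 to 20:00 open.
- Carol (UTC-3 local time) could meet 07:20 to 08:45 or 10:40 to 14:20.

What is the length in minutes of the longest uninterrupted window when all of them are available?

135

Aarav in UTC: 09:55-12:25, 15:00-18:00 (add 4h to convert from UTC-4).
Sofia in UTC: 15:00-18:00 (subtract 2h to convert from UTC+2).
Esperanza in UTC: 13:00-18:00 (subtract 1h to convert from UTC+1).
Nadia in UTC: 10:25-11:40, 12:20-18:00 (subtract 1h to convert from UTC+1).
Xiulan in UTC: 11:55-12:25, 12:50-18:00 (subtract 1h to convert from UTC+1).
Gabriel in UTC: 08:00-09:00, 12:50-14:50, 15:05-18:00 (subtract 2h to convert from UTC+2).
Carol in UTC: 10:20-11:45, 13:40-17:20 (add 3h to convert from UTC-3).
Aarav ∩ Sofia: 15:00-18:00.
Aarav ∩ Sofia ∩ Esperanza: 15:00-18:00.
Aarav ∩ Sofia ∩ Esperanza ∩ Nadia: 15:00-18:00.
Aarav ∩ Sofia ∩ Esperanza ∩ Nadia ∩ Xiulan: 15:00-18:00.
Aarav ∩ Sofia ∩ Esperanza ∩ Nadia ∩ Xiulan ∩ Gabriel: 15:05-18:00.
Aarav ∩ Sofia ∩ Esperanza ∩ Nadia ∩ Xiulan ∩ Gabriel ∩ Carol: 15:05-17:20.
Those are the intersection windows.
The longest is 15:05-17:20 at 135 minutes.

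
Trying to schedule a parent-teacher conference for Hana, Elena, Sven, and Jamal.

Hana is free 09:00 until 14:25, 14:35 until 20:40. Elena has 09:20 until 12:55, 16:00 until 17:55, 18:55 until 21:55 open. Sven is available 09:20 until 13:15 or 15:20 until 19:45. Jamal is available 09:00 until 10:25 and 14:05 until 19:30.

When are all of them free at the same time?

09:20-10:25, 16:00-17:55, 18:55-19:30

Hana ∩ Elena: 09:20-12:55, 16:00-17:55, 18:55-20:40.
Hana ∩ Elena ∩ Sven: 09:20-12:55, 16:00-17:55, 18:55-19:45.
Hana ∩ Elena ∩ Sven ∩ Jamal: 09:20-10:25, 16:00-17:55, 18:55-19:30.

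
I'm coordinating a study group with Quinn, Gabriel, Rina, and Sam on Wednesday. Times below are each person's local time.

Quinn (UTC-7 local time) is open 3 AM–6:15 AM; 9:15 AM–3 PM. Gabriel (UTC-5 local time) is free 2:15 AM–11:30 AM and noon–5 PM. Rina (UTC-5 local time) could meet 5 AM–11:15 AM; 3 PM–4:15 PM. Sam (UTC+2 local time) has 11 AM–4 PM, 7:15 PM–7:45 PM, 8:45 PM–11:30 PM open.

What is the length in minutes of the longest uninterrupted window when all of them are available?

Quinn in UTC: 10:00-13:15, 16:15-22:00 (add 7h to convert from UTC-7).
Gabriel in UTC: 07:15-16:30, 17:00-22:00 (add 5h to convert from UTC-5).
Rina in UTC: 10:00-16:15, 20:00-21:15 (add 5h to convert from UTC-5).
Sam in UTC: 09:00-14:00, 17:15-17:45, 18:45-21:30 (subtract 2h to convert from UTC+2).
Quinn ∩ Gabriel: 10:00-13:15, 16:15-16:30, 17:00-22:00.
Quinn ∩ Gabriel ∩ Rina: 10:00-13:15, 20:00-21:15.
Quinn ∩ Gabriel ∩ Rina ∩ Sam: 10:00-13:15, 20:00-21:15.
The longest is 10:00-13:15 at 195 minutes.

195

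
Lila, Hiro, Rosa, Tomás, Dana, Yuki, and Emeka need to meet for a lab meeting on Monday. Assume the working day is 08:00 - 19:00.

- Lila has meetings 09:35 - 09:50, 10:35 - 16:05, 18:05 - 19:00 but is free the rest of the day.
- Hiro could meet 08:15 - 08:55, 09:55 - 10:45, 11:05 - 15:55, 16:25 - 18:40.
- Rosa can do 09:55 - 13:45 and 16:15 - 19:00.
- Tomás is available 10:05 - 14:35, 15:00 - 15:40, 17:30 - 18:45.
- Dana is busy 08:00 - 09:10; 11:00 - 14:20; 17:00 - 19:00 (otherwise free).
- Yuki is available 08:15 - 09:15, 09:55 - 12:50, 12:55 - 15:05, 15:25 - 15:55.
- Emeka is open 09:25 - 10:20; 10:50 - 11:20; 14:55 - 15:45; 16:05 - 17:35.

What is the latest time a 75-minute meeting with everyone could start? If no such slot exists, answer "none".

none

Lila free: 08:00-09:35, 09:50-10:35, 16:05-18:05 (invert busy blocks within the working day).
Hiro free: 08:15-08:55, 09:55-10:45, 11:05-15:55, 16:25-18:40.
Rosa free: 09:55-13:45, 16:15-19:00.
Tomás free: 10:05-14:35, 15:00-15:40, 17:30-18:45.
Dana free: 09:10-11:00, 14:20-17:00 (invert busy blocks within the working day).
Yuki free: 08:15-09:15, 09:55-12:50, 12:55-15:05, 15:25-15:55.
Emeka free: 09:25-10:20, 10:50-11:20, 14:55-15:45, 16:05-17:35.
Lila ∩ Hiro: 08:15-08:55, 09:55-10:35, 16:25-18:05.
Lila ∩ Hiro ∩ Rosa: 09:55-10:35, 16:25-18:05.
Lila ∩ Hiro ∩ Rosa ∩ Tomás: 10:05-10:35, 17:30-18:05.
Lila ∩ Hiro ∩ Rosa ∩ Tomás ∩ Dana: 10:05-10:35.
Lila ∩ Hiro ∩ Rosa ∩ Tomás ∩ Dana ∩ Yuki: 10:05-10:35.
Lila ∩ Hiro ∩ Rosa ∩ Tomás ∩ Dana ∩ Yuki ∩ Emeka: 10:05-10:20.
No common window is at least 75 minutes long.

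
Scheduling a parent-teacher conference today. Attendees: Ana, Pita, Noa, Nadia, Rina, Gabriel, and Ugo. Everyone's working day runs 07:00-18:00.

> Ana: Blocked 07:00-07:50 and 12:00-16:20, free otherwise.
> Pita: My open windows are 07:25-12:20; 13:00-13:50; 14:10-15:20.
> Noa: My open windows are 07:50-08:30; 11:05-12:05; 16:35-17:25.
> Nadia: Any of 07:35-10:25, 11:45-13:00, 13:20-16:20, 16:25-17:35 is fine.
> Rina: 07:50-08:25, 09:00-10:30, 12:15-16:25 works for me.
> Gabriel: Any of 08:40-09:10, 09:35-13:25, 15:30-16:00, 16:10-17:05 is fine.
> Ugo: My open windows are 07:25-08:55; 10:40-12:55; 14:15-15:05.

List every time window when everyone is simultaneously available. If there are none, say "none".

none

Ana free: 07:50-12:00, 16:20-18:00 (invert busy blocks within the working day).
Pita free: 07:25-12:20, 13:00-13:50, 14:10-15:20.
Noa free: 07:50-08:30, 11:05-12:05, 16:35-17:25.
Nadia free: 07:35-10:25, 11:45-13:00, 13:20-16:20, 16:25-17:35.
Rina free: 07:50-08:25, 09:00-10:30, 12:15-16:25.
Gabriel free: 08:40-09:10, 09:35-13:25, 15:30-16:00, 16:10-17:05.
Ugo free: 07:25-08:55, 10:40-12:55, 14:15-15:05.
Ana ∩ Pita: 07:50-12:00.
Ana ∩ Pita ∩ Noa: 07:50-08:30, 11:05-12:00.
Ana ∩ Pita ∩ Noa ∩ Nadia: 07:50-08:30, 11:45-12:00.
Ana ∩ Pita ∩ Noa ∩ Nadia ∩ Rina: 07:50-08:25.
Ana ∩ Pita ∩ Noa ∩ Nadia ∩ Rina ∩ Gabriel: ∅.
Ana ∩ Pita ∩ Noa ∩ Nadia ∩ Rina ∩ Gabriel ∩ Ugo: ∅.
There is no time when everyone is free.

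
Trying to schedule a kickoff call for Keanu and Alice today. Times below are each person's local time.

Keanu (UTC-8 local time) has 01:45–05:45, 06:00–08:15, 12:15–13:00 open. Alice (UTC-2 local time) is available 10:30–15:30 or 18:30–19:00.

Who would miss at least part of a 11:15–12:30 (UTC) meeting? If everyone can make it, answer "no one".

Alice

Keanu in UTC: 09:45-13:45, 14:00-16:15, 20:15-21:00 (add 8h to convert from UTC-8).
Alice in UTC: 12:30-17:30, 20:30-21:00 (add 2h to convert from UTC-2).
Keanu: free for 11:15-12:30. Alice: not fully free for 11:15-12:30.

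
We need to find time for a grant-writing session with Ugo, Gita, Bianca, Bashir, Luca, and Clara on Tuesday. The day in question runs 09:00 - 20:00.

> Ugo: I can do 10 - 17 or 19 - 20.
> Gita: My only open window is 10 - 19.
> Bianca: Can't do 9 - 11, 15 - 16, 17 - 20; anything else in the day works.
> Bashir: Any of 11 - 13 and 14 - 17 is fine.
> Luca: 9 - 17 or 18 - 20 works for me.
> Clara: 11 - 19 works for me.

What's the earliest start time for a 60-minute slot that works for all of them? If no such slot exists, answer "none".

11:00

Ugo free: 10:00-17:00, 19:00-20:00.
Gita free: 10:00-19:00.
Bianca free: 11:00-15:00, 16:00-17:00 (invert busy blocks within the working day).
Bashir free: 11:00-13:00, 14:00-17:00.
Luca free: 09:00-17:00, 18:00-20:00.
Clara free: 11:00-19:00.
Ugo ∩ Gita: 10:00-17:00.
Ugo ∩ Gita ∩ Bianca: 11:00-15:00, 16:00-17:00.
Ugo ∩ Gita ∩ Bianca ∩ Bashir: 11:00-13:00, 14:00-15:00, 16:00-17:00.
Ugo ∩ Gita ∩ Bianca ∩ Bashir ∩ Luca: 11:00-13:00, 14:00-15:00, 16:00-17:00.
Ugo ∩ Gita ∩ Bianca ∩ Bashir ∩ Luca ∩ Clara: 11:00-13:00, 14:00-15:00, 16:00-17:00.
The first common window of at least 60 minutes is 11:00-13:00, so the earliest start is 11:00.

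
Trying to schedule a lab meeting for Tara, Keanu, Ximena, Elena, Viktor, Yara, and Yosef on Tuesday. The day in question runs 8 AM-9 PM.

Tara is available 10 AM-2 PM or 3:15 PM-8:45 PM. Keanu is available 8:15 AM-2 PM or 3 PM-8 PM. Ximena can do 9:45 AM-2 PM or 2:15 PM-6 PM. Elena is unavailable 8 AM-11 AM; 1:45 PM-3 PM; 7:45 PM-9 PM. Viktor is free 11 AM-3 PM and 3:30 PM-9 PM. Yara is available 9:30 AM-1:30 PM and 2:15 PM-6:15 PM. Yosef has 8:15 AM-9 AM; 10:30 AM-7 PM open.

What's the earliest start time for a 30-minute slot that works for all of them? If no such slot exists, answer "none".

Tara free: 10:00-14:00, 15:15-20:45.
Keanu free: 08:15-14:00, 15:00-20:00.
Ximena free: 09:45-14:00, 14:15-18:00.
Elena free: 11:00-13:45, 15:00-19:45 (invert busy blocks within the working day).
Viktor free: 11:00-15:00, 15:30-21:00.
Yara free: 09:30-13:30, 14:15-18:15.
Yosef free: 08:15-09:00, 10:30-19:00.
Tara ∩ Keanu: 10:00-14:00, 15:15-20:00.
Tara ∩ Keanu ∩ Ximena: 10:00-14:00, 15:15-18:00.
Tara ∩ Keanu ∩ Ximena ∩ Elena: 11:00-13:45, 15:15-18:00.
Tara ∩ Keanu ∩ Ximena ∩ Elena ∩ Viktor: 11:00-13:45, 15:30-18:00.
Tara ∩ Keanu ∩ Ximena ∩ Elena ∩ Viktor ∩ Yara: 11:00-13:30, 15:30-18:00.
Tara ∩ Keanu ∩ Ximena ∩ Elena ∩ Viktor ∩ Yara ∩ Yosef: 11:00-13:30, 15:30-18:00.
The first common window of at least 30 minutes is 11:00-13:30, so the earliest start is 11:00.

11:00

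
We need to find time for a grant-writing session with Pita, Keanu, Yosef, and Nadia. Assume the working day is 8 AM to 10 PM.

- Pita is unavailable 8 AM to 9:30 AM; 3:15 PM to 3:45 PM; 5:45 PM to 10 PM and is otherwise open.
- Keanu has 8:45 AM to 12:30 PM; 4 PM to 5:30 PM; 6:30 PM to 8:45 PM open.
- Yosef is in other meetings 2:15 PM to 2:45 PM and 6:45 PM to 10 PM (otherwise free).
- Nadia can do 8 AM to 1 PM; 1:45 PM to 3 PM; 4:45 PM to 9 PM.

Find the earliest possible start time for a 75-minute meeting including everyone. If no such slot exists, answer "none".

Pita free: 09:30-15:15, 15:45-17:45 (invert busy blocks within the working day).
Keanu free: 08:45-12:30, 16:00-17:30, 18:30-20:45.
Yosef free: 08:00-14:15, 14:45-18:45 (invert busy blocks within the working day).
Nadia free: 08:00-13:00, 13:45-15:00, 16:45-21:00.
Pita ∩ Keanu: 09:30-12:30, 16:00-17:30.
Pita ∩ Keanu ∩ Yosef: 09:30-12:30, 16:00-17:30.
Pita ∩ Keanu ∩ Yosef ∩ Nadia: 09:30-12:30, 16:45-17:30.
The first common window of at least 75 minutes is 09:30-12:30, so the earliest start is 09:30.

09:30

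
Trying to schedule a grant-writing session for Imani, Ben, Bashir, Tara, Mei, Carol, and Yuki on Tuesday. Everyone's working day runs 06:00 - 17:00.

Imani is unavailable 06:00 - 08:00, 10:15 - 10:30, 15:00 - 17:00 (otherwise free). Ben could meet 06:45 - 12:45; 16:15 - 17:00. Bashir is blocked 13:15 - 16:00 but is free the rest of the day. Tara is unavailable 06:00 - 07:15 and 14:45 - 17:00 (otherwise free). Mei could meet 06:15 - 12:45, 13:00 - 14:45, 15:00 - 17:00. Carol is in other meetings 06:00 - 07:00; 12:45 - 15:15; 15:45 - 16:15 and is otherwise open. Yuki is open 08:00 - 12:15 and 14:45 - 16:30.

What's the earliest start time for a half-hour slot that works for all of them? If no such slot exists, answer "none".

Imani free: 08:00-10:15, 10:30-15:00 (invert busy blocks within the working day).
Ben free: 06:45-12:45, 16:15-17:00.
Bashir free: 06:00-13:15, 16:00-17:00 (invert busy blocks within the working day).
Tara free: 07:15-14:45 (invert busy blocks within the working day).
Mei free: 06:15-12:45, 13:00-14:45, 15:00-17:00.
Carol free: 07:00-12:45, 15:15-15:45, 16:15-17:00 (invert busy blocks within the working day).
Yuki free: 08:00-12:15, 14:45-16:30.
Imani ∩ Ben: 08:00-10:15, 10:30-12:45.
Imani ∩ Ben ∩ Bashir: 08:00-10:15, 10:30-12:45.
Imani ∩ Ben ∩ Bashir ∩ Tara: 08:00-10:15, 10:30-12:45.
Imani ∩ Ben ∩ Bashir ∩ Tara ∩ Mei: 08:00-10:15, 10:30-12:45.
Imani ∩ Ben ∩ Bashir ∩ Tara ∩ Mei ∩ Carol: 08:00-10:15, 10:30-12:45.
Imani ∩ Ben ∩ Bashir ∩ Tara ∩ Mei ∩ Carol ∩ Yuki: 08:00-10:15, 10:30-12:15.
The first common window of at least 30 minutes is 08:00-10:15, so the earliest start is 08:00.

08:00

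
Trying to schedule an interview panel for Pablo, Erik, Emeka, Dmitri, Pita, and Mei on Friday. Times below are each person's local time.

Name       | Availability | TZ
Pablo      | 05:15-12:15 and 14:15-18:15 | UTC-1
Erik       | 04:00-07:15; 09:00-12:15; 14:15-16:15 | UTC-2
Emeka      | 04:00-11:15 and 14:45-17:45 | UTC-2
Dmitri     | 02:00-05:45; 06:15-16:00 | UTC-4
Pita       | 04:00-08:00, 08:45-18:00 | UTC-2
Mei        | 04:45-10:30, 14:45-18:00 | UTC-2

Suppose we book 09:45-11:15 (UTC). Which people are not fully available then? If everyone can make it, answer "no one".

Dmitri, Erik, Pita

Pablo in UTC: 06:15-13:15, 15:15-19:15 (add 1h to convert from UTC-1).
Erik in UTC: 06:00-09:15, 11:00-14:15, 16:15-18:15 (add 2h to convert from UTC-2).
Emeka in UTC: 06:00-13:15, 16:45-19:45 (add 2h to convert from UTC-2).
Dmitri in UTC: 06:00-09:45, 10:15-20:00 (add 4h to convert from UTC-4).
Pita in UTC: 06:00-10:00, 10:45-20:00 (add 2h to convert from UTC-2).
Mei in UTC: 06:45-12:30, 16:45-20:00 (add 2h to convert from UTC-2).
Pablo: free for 09:45-11:15. Erik: not fully free for 09:45-11:15. Emeka: free for 09:45-11:15. Dmitri: not fully free for 09:45-11:15. Pita: not fully free for 09:45-11:15. Mei: free for 09:45-11:15.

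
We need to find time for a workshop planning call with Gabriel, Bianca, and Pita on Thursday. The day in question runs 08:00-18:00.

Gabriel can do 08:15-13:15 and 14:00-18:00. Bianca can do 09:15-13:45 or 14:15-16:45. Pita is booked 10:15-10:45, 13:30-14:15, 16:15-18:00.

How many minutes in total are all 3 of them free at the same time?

Gabriel free: 08:15-13:15, 14:00-18:00.
Bianca free: 09:15-13:45, 14:15-16:45.
Pita free: 08:00-10:15, 10:45-13:30, 14:15-16:15 (invert busy blocks within the working day).
Gabriel ∩ Bianca: 09:15-13:15, 14:15-16:45.
Gabriel ∩ Bianca ∩ Pita: 09:15-10:15, 10:45-13:15, 14:15-16:15.
Summing the common windows: 60 + 150 + 120 = 330 minutes.

330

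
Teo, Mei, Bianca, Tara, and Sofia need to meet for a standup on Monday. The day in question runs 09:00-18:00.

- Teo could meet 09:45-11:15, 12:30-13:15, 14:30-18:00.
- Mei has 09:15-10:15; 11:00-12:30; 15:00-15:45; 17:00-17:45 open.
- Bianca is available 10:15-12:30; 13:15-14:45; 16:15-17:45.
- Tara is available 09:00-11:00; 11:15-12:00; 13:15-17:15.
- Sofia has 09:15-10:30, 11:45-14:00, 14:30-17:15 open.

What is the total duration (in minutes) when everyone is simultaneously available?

15

Teo ∩ Mei: 09:45-10:15, 11:00-11:15, 15:00-15:45, 17:00-17:45.
Teo ∩ Mei ∩ Bianca: 11:00-11:15, 17:00-17:45.
Teo ∩ Mei ∩ Bianca ∩ Tara: 17:00-17:15.
Teo ∩ Mei ∩ Bianca ∩ Tara ∩ Sofia: 17:00-17:15.
That's a single block of 15 minutes.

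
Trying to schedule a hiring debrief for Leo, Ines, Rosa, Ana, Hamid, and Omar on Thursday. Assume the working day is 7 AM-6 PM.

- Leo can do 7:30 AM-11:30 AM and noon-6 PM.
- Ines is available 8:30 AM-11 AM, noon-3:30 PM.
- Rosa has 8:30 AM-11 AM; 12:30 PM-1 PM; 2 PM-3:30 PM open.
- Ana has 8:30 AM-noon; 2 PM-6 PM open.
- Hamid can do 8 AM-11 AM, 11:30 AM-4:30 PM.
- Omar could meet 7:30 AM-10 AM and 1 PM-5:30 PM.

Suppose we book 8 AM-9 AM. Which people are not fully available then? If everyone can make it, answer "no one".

Leo: free for 08:00-09:00. Ines: not fully free for 08:00-09:00. Rosa: not fully free for 08:00-09:00. Ana: not fully free for 08:00-09:00. Hamid: free for 08:00-09:00. Omar: free for 08:00-09:00.

Ana, Ines, Rosa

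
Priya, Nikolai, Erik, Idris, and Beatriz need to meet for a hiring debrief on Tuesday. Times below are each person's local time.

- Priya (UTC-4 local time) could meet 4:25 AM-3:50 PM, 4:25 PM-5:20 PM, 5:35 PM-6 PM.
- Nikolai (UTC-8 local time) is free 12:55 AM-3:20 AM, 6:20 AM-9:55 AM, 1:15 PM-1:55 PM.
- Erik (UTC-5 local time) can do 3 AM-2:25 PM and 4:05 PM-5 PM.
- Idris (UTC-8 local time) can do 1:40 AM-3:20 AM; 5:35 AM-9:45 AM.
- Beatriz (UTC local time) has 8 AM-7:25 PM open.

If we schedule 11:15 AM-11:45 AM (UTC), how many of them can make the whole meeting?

Priya in UTC: 08:25-19:50, 20:25-21:20, 21:35-22:00 (add 4h to convert from UTC-4).
Nikolai in UTC: 08:55-11:20, 14:20-17:55, 21:15-21:55 (add 8h to convert from UTC-8).
Erik in UTC: 08:00-19:25, 21:05-22:00 (add 5h to convert from UTC-5).
Idris in UTC: 09:40-11:20, 13:35-17:45 (add 8h to convert from UTC-8).
Beatriz in UTC: 08:00-19:25.
Priya, Erik, and Beatriz can make the full 11:15-11:45 slot — that's 3.

3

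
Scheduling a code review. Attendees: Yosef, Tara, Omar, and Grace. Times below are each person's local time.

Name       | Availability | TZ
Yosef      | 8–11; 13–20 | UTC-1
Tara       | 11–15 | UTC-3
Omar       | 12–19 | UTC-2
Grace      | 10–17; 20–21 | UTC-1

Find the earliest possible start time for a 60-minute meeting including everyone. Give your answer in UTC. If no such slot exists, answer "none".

14:00

Yosef in UTC: 09:00-12:00, 14:00-21:00 (add 1h to convert from UTC-1).
Tara in UTC: 14:00-18:00 (add 3h to convert from UTC-3).
Omar in UTC: 14:00-21:00 (add 2h to convert from UTC-2).
Grace in UTC: 11:00-18:00, 21:00-22:00 (add 1h to convert from UTC-1).
Yosef ∩ Tara: 14:00-18:00.
Yosef ∩ Tara ∩ Omar: 14:00-18:00.
Yosef ∩ Tara ∩ Omar ∩ Grace: 14:00-18:00.
The first common window of at least 60 minutes is 14:00-18:00, so the earliest start is 14:00.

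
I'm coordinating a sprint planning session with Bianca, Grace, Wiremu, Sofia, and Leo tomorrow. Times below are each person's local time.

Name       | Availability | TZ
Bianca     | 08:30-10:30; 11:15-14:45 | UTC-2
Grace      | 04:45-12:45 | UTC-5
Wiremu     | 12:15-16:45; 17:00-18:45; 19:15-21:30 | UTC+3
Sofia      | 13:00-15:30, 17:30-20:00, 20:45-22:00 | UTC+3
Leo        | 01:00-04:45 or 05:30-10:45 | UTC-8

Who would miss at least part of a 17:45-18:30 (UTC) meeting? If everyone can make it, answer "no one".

Bianca, Grace

Bianca in UTC: 10:30-12:30, 13:15-16:45 (add 2h to convert from UTC-2).
Grace in UTC: 09:45-17:45 (add 5h to convert from UTC-5).
Wiremu in UTC: 09:15-13:45, 14:00-15:45, 16:15-18:30 (subtract 3h to convert from UTC+3).
Sofia in UTC: 10:00-12:30, 14:30-17:00, 17:45-19:00 (subtract 3h to convert from UTC+3).
Leo in UTC: 09:00-12:45, 13:30-18:45 (add 8h to convert from UTC-8).
Bianca: not fully free for 17:45-18:30. Grace: not fully free for 17:45-18:30. Wiremu: free for 17:45-18:30. Sofia: free for 17:45-18:30. Leo: free for 17:45-18:30.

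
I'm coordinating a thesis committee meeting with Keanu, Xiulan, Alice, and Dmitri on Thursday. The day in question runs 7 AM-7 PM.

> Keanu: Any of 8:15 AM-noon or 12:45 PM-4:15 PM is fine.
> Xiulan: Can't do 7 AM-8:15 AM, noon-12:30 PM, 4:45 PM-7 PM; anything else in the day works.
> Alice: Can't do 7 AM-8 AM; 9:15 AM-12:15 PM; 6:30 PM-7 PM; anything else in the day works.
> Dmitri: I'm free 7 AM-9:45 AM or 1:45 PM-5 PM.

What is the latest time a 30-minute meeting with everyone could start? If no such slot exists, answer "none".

15:45

Keanu free: 08:15-12:00, 12:45-16:15.
Xiulan free: 08:15-12:00, 12:30-16:45 (invert busy blocks within the working day).
Alice free: 08:00-09:15, 12:15-18:30 (invert busy blocks within the working day).
Dmitri free: 07:00-09:45, 13:45-17:00.
Keanu ∩ Xiulan: 08:15-12:00, 12:45-16:15.
Keanu ∩ Xiulan ∩ Alice: 08:15-09:15, 12:45-16:15.
Keanu ∩ Xiulan ∩ Alice ∩ Dmitri: 08:15-09:15, 13:45-16:15.
The last common window of at least 30 minutes is 13:45-16:15; a 30-minute meeting can start as late as 15:45 and still end by 16:15.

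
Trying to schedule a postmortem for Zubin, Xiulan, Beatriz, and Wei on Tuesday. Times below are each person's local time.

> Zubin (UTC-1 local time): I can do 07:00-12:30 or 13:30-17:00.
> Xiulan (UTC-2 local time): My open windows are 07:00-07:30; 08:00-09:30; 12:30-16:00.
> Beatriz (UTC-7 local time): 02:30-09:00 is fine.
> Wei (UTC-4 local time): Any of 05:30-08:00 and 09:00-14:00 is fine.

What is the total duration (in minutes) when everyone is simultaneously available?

Zubin in UTC: 08:00-13:30, 14:30-18:00 (add 1h to convert from UTC-1).
Xiulan in UTC: 09:00-09:30, 10:00-11:30, 14:30-18:00 (add 2h to convert from UTC-2).
Beatriz in UTC: 09:30-16:00 (add 7h to convert from UTC-7).
Wei in UTC: 09:30-12:00, 13:00-18:00 (add 4h to convert from UTC-4).
Zubin ∩ Xiulan: 09:00-09:30, 10:00-11:30, 14:30-18:00.
Zubin ∩ Xiulan ∩ Beatriz: 10:00-11:30, 14:30-16:00.
Zubin ∩ Xiulan ∩ Beatriz ∩ Wei: 10:00-11:30, 14:30-16:00.
So the common availability across everyone is 10:00-11:30, 14:30-16:00.
Summing the common windows: 90 + 90 = 180 minutes.

180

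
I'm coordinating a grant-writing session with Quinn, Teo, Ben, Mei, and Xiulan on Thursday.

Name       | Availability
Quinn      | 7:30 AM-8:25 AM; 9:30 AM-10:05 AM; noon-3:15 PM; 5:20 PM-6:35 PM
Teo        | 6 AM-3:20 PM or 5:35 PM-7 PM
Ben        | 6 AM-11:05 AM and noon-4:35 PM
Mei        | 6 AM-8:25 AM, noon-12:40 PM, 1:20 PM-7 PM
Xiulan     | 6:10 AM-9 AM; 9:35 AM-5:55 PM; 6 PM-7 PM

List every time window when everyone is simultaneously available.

Quinn ∩ Teo: 07:30-08:25, 09:30-10:05, 12:00-15:15, 17:35-18:35.
Quinn ∩ Teo ∩ Ben: 07:30-08:25, 09:30-10:05, 12:00-15:15.
Quinn ∩ Teo ∩ Ben ∩ Mei: 07:30-08:25, 12:00-12:40, 13:20-15:15.
Quinn ∩ Teo ∩ Ben ∩ Mei ∩ Xiulan: 07:30-08:25, 12:00-12:40, 13:20-15:15.

07:30-08:25, 12:00-12:40, 13:20-15:15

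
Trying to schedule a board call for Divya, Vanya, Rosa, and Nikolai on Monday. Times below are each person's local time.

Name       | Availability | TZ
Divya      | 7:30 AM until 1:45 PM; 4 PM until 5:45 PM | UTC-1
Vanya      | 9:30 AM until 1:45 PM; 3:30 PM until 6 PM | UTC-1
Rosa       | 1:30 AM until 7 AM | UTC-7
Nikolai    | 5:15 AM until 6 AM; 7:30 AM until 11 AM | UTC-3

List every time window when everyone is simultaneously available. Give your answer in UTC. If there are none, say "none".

Divya in UTC: 08:30-14:45, 17:00-18:45 (add 1h to convert from UTC-1).
Vanya in UTC: 10:30-14:45, 16:30-19:00 (add 1h to convert from UTC-1).
Rosa in UTC: 08:30-14:00 (add 7h to convert from UTC-7).
Nikolai in UTC: 08:15-09:00, 10:30-14:00 (add 3h to convert from UTC-3).
Divya ∩ Vanya: 10:30-14:45, 17:00-18:45.
Divya ∩ Vanya ∩ Rosa: 10:30-14:00.
Divya ∩ Vanya ∩ Rosa ∩ Nikolai: 10:30-14:00.
Those are the intersection windows.

10:30-14:00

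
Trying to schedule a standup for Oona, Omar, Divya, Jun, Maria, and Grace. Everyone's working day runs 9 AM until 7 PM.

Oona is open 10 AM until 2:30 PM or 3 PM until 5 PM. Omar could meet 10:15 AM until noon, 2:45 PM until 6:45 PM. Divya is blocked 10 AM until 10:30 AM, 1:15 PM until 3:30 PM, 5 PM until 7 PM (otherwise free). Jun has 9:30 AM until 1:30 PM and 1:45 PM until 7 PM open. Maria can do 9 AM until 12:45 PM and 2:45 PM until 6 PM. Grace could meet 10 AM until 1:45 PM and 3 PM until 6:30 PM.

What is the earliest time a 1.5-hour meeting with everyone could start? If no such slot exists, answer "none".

10:30

Oona free: 10:00-14:30, 15:00-17:00.
Omar free: 10:15-12:00, 14:45-18:45.
Divya free: 09:00-10:00, 10:30-13:15, 15:30-17:00 (invert busy blocks within the working day).
Jun free: 09:30-13:30, 13:45-19:00.
Maria free: 09:00-12:45, 14:45-18:00.
Grace free: 10:00-13:45, 15:00-18:30.
Oona ∩ Omar: 10:15-12:00, 15:00-17:00.
Oona ∩ Omar ∩ Divya: 10:30-12:00, 15:30-17:00.
Oona ∩ Omar ∩ Divya ∩ Jun: 10:30-12:00, 15:30-17:00.
Oona ∩ Omar ∩ Divya ∩ Jun ∩ Maria: 10:30-12:00, 15:30-17:00.
Oona ∩ Omar ∩ Divya ∩ Jun ∩ Maria ∩ Grace: 10:30-12:00, 15:30-17:00.
The first common window of at least 90 minutes is 10:30-12:00, so the earliest start is 10:30.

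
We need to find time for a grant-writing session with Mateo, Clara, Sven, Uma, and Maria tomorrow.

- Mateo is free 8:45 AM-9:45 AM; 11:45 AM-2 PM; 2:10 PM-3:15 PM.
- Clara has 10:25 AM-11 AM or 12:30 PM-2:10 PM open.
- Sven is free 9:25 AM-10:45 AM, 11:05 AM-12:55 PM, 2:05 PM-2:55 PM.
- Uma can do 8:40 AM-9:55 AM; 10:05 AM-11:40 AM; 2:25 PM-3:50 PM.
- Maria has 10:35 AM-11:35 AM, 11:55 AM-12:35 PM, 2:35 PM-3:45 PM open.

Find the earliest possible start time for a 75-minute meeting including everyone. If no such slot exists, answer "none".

Mateo ∩ Clara: 12:30-14:00.
Mateo ∩ Clara ∩ Sven: 12:30-12:55.
Mateo ∩ Clara ∩ Sven ∩ Uma: ∅.
Mateo ∩ Clara ∩ Sven ∩ Uma ∩ Maria: ∅.
There is no time when everyone is free.
No common window is at least 75 minutes long.

none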